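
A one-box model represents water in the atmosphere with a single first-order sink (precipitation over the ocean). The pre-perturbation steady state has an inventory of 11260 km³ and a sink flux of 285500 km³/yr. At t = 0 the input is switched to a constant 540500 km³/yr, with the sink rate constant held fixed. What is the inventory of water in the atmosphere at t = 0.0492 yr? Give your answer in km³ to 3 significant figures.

τ = M₀/F₀ = 11260/285500 = 0.03944 yr; rate constant k = 1/τ.
New steady state M_∞ = F₁/k = F₁·τ = 540500 × 0.03944 = 21317 km³.
M(t) = M_∞ + (M₀ − M_∞)·e^(−t/τ); t/τ = 0.0492/0.03944 = 1.247, so e^(−t/τ) = 0.2872.
M(t) = 21317 − 10060 × 0.2872 = 18428 km³.

18400 km³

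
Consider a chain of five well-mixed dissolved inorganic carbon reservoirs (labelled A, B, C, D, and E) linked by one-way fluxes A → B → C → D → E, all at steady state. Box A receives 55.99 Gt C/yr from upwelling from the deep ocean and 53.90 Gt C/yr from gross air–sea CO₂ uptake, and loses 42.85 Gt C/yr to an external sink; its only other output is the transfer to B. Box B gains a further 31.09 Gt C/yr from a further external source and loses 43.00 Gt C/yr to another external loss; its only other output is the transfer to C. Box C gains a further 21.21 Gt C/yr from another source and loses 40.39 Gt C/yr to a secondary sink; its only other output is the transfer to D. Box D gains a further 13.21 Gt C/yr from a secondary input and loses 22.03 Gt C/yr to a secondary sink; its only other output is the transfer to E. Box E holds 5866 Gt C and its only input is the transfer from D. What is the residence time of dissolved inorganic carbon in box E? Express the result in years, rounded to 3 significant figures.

216 yr

Box A: F(A→B) = (55.99 + 53.90) − 42.85 = 67.040 Gt C/yr.
Box B: F(B→C) = (67.040 + 31.09) − 43.00 = 55.130 Gt C/yr.
Box C: F(C→D) = (55.130 + 21.21) − 40.39 = 35.950 Gt C/yr.
Box D: F(D→E) = (35.950 + 13.21) − 22.03 = 27.130 Gt C/yr.
Box E throughput = its input = 27.130 Gt C/yr; τ = 5866 / 27.130 = 216.2 yr.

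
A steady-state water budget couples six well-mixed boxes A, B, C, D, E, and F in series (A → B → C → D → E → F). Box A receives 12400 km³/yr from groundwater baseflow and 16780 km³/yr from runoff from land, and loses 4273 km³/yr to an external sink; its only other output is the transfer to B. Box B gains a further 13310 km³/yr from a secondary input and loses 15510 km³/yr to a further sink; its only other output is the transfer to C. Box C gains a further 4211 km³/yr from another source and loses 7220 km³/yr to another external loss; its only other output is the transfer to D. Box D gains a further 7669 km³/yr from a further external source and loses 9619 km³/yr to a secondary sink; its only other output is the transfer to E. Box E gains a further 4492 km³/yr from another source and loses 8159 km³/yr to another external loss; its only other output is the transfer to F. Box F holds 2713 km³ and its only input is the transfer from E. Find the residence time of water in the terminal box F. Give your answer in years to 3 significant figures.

Box A: F(A→B) = (12400 + 16780) − 4273 = 24907 km³/yr.
Box B: F(B→C) = (24907 + 13310) − 15510 = 22707 km³/yr.
Box C: F(C→D) = (22707 + 4211) − 7220 = 19698 km³/yr.
Box D: F(D→E) = (19698 + 7669) − 9619 = 17748 km³/yr.
Box E: F(E→F) = (17748 + 4492) − 8159 = 14081 km³/yr.
Box F throughput = its input = 14081 km³/yr; τ = 2713 / 14081 = 0.1927 yr.

0.193 yr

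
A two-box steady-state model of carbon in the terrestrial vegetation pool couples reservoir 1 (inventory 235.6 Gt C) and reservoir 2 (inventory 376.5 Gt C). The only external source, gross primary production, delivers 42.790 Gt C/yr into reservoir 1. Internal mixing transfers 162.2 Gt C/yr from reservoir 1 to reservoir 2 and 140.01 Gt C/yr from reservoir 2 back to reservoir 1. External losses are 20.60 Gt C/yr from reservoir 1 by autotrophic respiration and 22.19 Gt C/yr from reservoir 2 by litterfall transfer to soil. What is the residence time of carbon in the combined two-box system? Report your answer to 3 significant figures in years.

Residence time in the combined system uses the total inventory and the total *external* removal — internal exchanges between the two boxes cancel.
M_total = 235.6 + 376.5 = 612.10 Gt C.
ΣF_external_out = 20.60 + 22.19 = 42.790 Gt C/yr.
τ = M_total / ΣF_ext = 612.10 / 42.790 = 14.30 yr.

14.3 yr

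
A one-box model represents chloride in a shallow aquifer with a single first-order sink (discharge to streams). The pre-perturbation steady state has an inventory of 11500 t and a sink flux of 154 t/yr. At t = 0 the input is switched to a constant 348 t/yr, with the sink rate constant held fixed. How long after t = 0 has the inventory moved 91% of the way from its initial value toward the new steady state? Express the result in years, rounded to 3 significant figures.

180 yr

τ = M₀/F₀ = 11500/154 = 74.68 yr.
The remaining gap fraction is e^(−t/τ); 91% covered ⇒ e^(−t/τ) = 0.0900.
t = −τ ln(0.0900) = 74.68 × 2.408 = 179.8 yr.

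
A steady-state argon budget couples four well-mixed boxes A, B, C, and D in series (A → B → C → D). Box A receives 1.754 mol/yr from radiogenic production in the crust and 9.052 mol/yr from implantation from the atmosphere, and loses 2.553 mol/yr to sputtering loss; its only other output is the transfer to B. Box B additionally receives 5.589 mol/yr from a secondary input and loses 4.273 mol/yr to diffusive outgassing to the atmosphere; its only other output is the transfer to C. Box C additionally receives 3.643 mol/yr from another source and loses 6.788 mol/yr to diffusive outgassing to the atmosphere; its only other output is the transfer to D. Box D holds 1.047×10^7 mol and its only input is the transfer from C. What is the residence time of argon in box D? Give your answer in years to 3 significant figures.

1.63×10^6 yr

Box A: F(A→B) = (1.754 + 9.052) − 2.553 = 8.2530 mol/yr.
Box B: F(B→C) = (8.2530 + 5.589) − 4.273 = 9.5690 mol/yr.
Box C: F(C→D) = (9.5690 + 3.643) − 6.788 = 6.4240 mol/yr.
Box D throughput = its input = 6.4240 mol/yr; τ = 1.047×10^7 / 6.4240 = 1.630×10^6 yr.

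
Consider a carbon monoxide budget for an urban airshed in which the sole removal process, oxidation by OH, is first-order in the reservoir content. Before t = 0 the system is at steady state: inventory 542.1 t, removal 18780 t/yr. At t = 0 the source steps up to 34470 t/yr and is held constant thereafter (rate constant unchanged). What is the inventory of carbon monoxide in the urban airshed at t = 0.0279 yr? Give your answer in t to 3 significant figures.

τ = M₀/F₀ = 542.1/18780 = 0.02887 yr; rate constant k = 1/τ.
New steady state M_∞ = F₁/k = F₁·τ = 34470 × 0.02887 = 995.00 t.
M(t) = M_∞ + (M₀ − M_∞)·e^(−t/τ); t/τ = 0.0279/0.02887 = 0.9665, so e^(−t/τ) = 0.3804.
M(t) = 995.00 − 452.9 × 0.3804 = 822.72 t.

823 t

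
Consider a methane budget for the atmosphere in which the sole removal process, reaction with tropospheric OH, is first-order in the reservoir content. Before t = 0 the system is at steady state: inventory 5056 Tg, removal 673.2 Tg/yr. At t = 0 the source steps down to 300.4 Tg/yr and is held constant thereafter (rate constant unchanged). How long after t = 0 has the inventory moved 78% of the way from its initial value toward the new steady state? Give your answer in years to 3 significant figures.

11.4 yr

τ = M₀/F₀ = 5056/673.2 = 7.510 yr.
The remaining gap fraction is e^(−t/τ); 78% covered ⇒ e^(−t/τ) = 0.220.
t = −τ ln(0.220) = 7.510 × 1.514 = 11.37 yr.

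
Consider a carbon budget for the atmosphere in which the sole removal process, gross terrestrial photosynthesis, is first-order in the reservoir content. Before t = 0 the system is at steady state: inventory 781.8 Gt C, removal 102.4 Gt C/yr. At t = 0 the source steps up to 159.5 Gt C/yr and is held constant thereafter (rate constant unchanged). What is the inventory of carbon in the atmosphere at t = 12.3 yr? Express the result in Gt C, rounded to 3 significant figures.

1130 Gt C

The sink rate constant is k = F₀/M₀ = 102.4/781.8 = 0.1310 yr⁻¹.
Solving dM/dt = F₁ − kM with M(0) = M₀ gives M(t) = F₁/k + (M₀ − F₁/k)·e^(−kt).
F₁/k = 159.5/0.1310 = 1217.7 Gt C; kt = 0.1310 × 12.3 = 1.611, e^(−kt) = 0.1997.
M(12.3) = 1217.7 + (781.8 − 1217.7) × 0.1997 = 1217.7 − 87.05 = 1130.7 Gt C.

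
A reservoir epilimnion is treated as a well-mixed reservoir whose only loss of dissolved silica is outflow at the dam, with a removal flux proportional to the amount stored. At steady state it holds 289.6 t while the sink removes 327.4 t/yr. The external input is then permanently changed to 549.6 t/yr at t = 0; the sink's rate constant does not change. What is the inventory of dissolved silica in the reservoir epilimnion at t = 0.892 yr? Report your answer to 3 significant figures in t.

The sink rate constant is k = F₀/M₀ = 327.4/289.6 = 1.131 yr⁻¹.
Solving dM/dt = F₁ − kM with M(0) = M₀ gives M(t) = F₁/k + (M₀ − F₁/k)·e^(−kt).
F₁/k = 549.6/1.131 = 486.15 t; kt = 1.131 × 0.892 = 1.008, e^(−kt) = 0.3648.
M(0.892) = 486.15 + (289.6 − 486.15) × 0.3648 = 486.15 − 71.70 = 414.45 t.

414 t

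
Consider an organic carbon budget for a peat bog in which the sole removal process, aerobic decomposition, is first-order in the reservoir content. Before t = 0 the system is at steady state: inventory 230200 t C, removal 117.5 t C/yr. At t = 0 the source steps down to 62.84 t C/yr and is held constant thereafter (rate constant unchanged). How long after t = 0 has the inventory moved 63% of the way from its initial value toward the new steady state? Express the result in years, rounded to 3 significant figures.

1950 yr

τ = M₀/F₀ = 230200/117.5 = 1959 yr.
The remaining gap fraction is e^(−t/τ); 63% covered ⇒ e^(−t/τ) = 0.370.
t = −τ ln(0.370) = 1959 × 0.9943 = 1948 yr.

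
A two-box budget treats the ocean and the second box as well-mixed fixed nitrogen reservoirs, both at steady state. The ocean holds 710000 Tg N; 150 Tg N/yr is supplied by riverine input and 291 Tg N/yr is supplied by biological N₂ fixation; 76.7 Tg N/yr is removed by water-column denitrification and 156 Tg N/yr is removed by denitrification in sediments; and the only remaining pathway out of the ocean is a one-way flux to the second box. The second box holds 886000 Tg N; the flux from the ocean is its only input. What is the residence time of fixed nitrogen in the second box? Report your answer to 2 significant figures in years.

Balance the ocean: ΣF_in = 150 + 291 = 441.00 Tg N/yr.
Flux to the second box = ΣF_in − (76.7 + 156) = 208.30 Tg N/yr.
At steady state the output of the second box equals its input, 208.30 Tg N/yr.
τ = M / F = 886000 / 208.30 = 4253 yr.

4300 yr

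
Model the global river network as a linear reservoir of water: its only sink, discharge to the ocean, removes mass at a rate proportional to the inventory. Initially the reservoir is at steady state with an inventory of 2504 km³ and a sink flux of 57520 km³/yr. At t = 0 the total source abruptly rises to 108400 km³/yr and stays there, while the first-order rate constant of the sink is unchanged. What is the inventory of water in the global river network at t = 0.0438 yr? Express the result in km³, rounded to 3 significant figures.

Residence time τ = M₀/F₀ = 0.04353 yr. The eventual steady state is M_∞ = M₀·(F₁/F₀) = 2504 × 108400/57520 = 4718.9 km³.
The anomaly ΔM(t) = M(t) − M_∞ decays as ΔM₀·e^(−t/τ) with ΔM₀ = 2504 − 4718.9 = −2215 km³.
At t = 0.0438 yr, e^(−t/τ) = e^(−1.006) = 0.3656, so ΔM = −809.8 km³ and M = 4718.9 − 809.8 = 3909.1 km³.

3910 km³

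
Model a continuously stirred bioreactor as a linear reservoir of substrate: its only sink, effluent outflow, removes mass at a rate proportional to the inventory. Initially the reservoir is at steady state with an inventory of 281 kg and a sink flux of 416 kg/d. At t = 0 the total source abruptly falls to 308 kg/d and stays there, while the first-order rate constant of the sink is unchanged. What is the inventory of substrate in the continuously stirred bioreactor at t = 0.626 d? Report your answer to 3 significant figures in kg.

τ = M₀/F₀ = 281/416 = 0.6755 d; rate constant k = 1/τ.
New steady state M_∞ = F₁/k = F₁·τ = 308 × 0.6755 = 208.05 kg.
M(t) = M_∞ + (M₀ − M_∞)·e^(−t/τ); t/τ = 0.626/0.6755 = 0.9267, so e^(−t/τ) = 0.3958.
M(t) = 208.05 + 72.95 × 0.3958 = 236.93 kg.

237 kg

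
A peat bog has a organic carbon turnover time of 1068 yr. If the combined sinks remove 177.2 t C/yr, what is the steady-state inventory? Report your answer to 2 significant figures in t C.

τ = M/F ⇒ M = τ × F = 1068 × 177.2 = 189200 t C.

190000 t C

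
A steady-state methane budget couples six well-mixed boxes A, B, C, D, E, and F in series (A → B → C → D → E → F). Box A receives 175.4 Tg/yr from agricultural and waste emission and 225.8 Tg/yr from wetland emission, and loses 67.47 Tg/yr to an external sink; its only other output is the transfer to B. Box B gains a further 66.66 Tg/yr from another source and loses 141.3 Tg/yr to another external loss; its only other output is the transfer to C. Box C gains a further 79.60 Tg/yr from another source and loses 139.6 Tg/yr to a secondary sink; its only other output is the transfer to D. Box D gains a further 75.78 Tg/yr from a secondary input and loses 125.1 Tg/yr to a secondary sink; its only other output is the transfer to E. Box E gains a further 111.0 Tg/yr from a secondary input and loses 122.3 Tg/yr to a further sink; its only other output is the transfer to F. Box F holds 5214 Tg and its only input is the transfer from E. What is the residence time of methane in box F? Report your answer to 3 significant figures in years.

Box A: F(A→B) = (175.4 + 225.8) − 67.47 = 333.73 Tg/yr.
Box B: F(B→C) = (333.73 + 66.66) − 141.3 = 259.09 Tg/yr.
Box C: F(C→D) = (259.09 + 79.60) − 139.6 = 199.09 Tg/yr.
Box D: F(D→E) = (199.09 + 75.78) − 125.1 = 149.77 Tg/yr.
Box E: F(E→F) = (149.77 + 111.0) − 122.3 = 138.47 Tg/yr.
Box F throughput = its input = 138.47 Tg/yr; τ = 5214 / 138.47 = 37.65 yr.

37.7 yr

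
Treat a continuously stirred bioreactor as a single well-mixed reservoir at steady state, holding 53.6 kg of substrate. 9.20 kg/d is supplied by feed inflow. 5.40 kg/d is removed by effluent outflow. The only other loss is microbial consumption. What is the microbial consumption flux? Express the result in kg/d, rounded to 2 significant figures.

3.8 kg/d

At steady state ΣF_in = ΣF_out.
ΣF_in = 9.2000 kg/d.
Microbial consumption flux = ΣF_in − (5.40) = 9.2000 − 5.400 = 3.800 kg/d.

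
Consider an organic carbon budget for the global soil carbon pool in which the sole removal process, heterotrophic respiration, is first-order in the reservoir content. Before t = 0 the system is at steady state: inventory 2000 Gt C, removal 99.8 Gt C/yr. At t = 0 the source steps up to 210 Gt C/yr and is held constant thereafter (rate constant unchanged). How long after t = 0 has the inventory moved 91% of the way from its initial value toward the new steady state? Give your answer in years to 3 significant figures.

τ = M₀/F₀ = 2000/99.8 = 20.04 yr.
The remaining gap fraction is e^(−t/τ); 91% covered ⇒ e^(−t/τ) = 0.0900.
t = −τ ln(0.0900) = 20.04 × 2.408 = 48.26 yr.

48.3 yr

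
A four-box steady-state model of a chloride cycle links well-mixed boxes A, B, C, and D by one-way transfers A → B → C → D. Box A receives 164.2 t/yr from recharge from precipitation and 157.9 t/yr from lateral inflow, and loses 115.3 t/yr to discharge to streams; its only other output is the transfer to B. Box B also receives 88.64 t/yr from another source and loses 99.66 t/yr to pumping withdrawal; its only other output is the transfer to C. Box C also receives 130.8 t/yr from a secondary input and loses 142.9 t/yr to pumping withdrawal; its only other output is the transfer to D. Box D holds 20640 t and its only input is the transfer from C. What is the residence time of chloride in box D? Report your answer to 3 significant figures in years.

Box A: F(A→B) = (164.2 + 157.9) − 115.3 = 206.80 t/yr.
Box B: F(B→C) = (206.80 + 88.64) − 99.66 = 195.78 t/yr.
Box C: F(C→D) = (195.78 + 130.8) − 142.9 = 183.68 t/yr.
Box D throughput = its input = 183.68 t/yr; τ = 20640 / 183.68 = 112.4 yr.

112 yr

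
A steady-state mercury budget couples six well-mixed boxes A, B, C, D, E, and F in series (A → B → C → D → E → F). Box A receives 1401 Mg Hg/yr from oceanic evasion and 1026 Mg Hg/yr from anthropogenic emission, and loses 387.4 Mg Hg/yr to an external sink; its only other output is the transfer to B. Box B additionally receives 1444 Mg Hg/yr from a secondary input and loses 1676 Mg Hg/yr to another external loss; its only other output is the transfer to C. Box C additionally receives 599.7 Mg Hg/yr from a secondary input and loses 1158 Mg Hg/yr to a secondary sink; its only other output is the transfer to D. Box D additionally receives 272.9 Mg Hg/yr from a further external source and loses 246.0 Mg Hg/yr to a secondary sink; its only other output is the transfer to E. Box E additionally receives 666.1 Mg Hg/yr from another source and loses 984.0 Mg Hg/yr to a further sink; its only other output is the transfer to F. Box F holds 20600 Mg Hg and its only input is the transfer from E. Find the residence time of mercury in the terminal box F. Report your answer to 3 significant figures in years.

Box A: F(A→B) = (1401 + 1026) − 387.4 = 2039.6 Mg Hg/yr.
Box B: F(B→C) = (2039.6 + 1444) − 1676 = 1807.6 Mg Hg/yr.
Box C: F(C→D) = (1807.6 + 599.7) − 1158 = 1249.3 Mg Hg/yr.
Box D: F(D→E) = (1249.3 + 272.9) − 246.0 = 1276.2 Mg Hg/yr.
Box E: F(E→F) = (1276.2 + 666.1) − 984.0 = 958.30 Mg Hg/yr.
Box F throughput = its input = 958.30 Mg Hg/yr; τ = 20600 / 958.30 = 21.50 yr.

21.5 yr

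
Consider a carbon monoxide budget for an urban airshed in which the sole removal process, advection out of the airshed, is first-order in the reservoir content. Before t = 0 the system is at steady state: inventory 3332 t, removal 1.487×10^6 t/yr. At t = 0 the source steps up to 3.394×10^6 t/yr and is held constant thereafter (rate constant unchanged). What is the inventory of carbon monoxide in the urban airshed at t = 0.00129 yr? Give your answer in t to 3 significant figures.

τ = M₀/F₀ = 3332/1.487×10^6 = 0.002241 yr; rate constant k = 1/τ.
New steady state M_∞ = F₁/k = F₁·τ = 3.394×10^6 × 0.002241 = 7605.1 t.
M(t) = M_∞ + (M₀ − M_∞)·e^(−t/τ); t/τ = 0.00129/0.002241 = 0.5757, so e^(−t/τ) = 0.5623.
M(t) = 7605.1 − 4273 × 0.5623 = 5202.3 t.

5200 t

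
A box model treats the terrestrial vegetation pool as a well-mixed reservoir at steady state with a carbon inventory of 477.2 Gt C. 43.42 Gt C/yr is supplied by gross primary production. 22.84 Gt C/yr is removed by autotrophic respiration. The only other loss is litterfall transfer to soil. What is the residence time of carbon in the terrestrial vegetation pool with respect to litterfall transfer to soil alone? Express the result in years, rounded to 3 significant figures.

At steady state ΣF_in = ΣF_out.
ΣF_in = 43.420 Gt C/yr.
Litterfall transfer to soil flux = ΣF_in − (22.84) = 43.420 − 22.84 = 20.58 Gt C/yr.
τ = M / F = 477.2 / 20.58 = 23.19 yr.

23.2 yr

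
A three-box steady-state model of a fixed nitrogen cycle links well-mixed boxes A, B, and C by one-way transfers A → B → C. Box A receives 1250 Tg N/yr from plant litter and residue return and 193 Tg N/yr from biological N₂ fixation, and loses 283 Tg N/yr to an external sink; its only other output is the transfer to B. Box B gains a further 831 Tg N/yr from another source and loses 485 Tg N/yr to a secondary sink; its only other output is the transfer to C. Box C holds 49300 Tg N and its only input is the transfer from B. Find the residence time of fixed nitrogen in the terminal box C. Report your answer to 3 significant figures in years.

32.7 yr

Box A: F(A→B) = (1250 + 193) − 283 = 1160.0 Tg N/yr.
Box B: F(B→C) = (1160.0 + 831) − 485 = 1506.0 Tg N/yr.
Box C throughput = its input = 1506.0 Tg N/yr; τ = 49300 / 1506.0 = 32.74 yr.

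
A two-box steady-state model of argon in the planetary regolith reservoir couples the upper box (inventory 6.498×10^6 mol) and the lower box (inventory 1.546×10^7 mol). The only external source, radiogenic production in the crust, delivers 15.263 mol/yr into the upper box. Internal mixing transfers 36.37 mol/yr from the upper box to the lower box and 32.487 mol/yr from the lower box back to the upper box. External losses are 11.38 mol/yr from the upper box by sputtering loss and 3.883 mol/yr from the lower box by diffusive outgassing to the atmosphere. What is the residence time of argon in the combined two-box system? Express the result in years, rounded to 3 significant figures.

For the system as a whole, the A↔B exchange is internal and contributes nothing to the throughput; only the external sinks remove mass.
M_total = 6.498×10^6 + 1.546×10^7 = 2.1958×10^7 mol.
ΣF_external_out = 11.38 + 3.883 = 15.263 mol/yr.
τ = M_total / ΣF_ext = 2.1958×10^7 / 15.263 = 1.439×10^6 yr.

1.44×10^6 yr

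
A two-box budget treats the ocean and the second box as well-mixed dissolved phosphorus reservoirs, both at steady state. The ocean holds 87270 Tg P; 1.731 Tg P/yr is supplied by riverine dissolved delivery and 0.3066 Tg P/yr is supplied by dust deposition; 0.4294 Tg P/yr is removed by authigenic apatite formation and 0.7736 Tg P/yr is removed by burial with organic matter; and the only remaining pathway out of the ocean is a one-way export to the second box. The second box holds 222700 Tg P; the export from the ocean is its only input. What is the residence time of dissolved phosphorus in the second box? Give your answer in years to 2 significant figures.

Balance the ocean: ΣF_in = 1.731 + 0.3066 = 2.0376 Tg P/yr.
Export to the second box = ΣF_in − (0.4294 + 0.7736) = 0.83460 Tg P/yr.
At steady state the output of the second box equals its input, 0.83460 Tg P/yr.
τ = M / F = 222700 / 0.83460 = 266800 yr.

270000 yr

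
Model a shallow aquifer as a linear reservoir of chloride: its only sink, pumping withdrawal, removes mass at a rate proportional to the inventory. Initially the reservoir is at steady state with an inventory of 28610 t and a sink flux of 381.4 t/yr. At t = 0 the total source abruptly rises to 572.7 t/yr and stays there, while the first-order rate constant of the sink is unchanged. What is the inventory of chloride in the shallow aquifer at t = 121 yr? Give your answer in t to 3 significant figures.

The sink rate constant is k = F₀/M₀ = 381.4/28610 = 0.01333 yr⁻¹.
Solving dM/dt = F₁ − kM with M(0) = M₀ gives M(t) = F₁/k + (M₀ − F₁/k)·e^(−kt).
F₁/k = 572.7/0.01333 = 42960 t; kt = 0.01333 × 121 = 1.613, e^(−kt) = 0.1993.
M(121) = 42960 + (28610 − 42960) × 0.1993 = 42960 − 2860 = 40100 t.

40100 t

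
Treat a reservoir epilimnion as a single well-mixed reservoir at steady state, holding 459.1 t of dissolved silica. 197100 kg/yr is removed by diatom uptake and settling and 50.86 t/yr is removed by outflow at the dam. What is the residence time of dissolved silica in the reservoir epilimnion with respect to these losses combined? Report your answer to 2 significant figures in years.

Convert the diatom uptake and settling flux: 197100 kg/yr = 197.1 t/yr.
Total removal = 197.1 + 50.86 = 247.96 t/yr.
τ = M / ΣF_out = 459.1 / 247.96 = 1.852 yr.

1.9 yr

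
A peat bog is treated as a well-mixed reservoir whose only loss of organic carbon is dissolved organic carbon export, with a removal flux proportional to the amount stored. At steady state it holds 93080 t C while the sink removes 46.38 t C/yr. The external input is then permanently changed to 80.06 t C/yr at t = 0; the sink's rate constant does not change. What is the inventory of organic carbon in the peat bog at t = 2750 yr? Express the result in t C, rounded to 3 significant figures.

Residence time τ = M₀/F₀ = 2007 yr. The eventual steady state is M_∞ = M₀·(F₁/F₀) = 93080 × 80.06/46.38 = 160670 t C.
The anomaly ΔM(t) = M(t) − M_∞ decays as ΔM₀·e^(−t/τ) with ΔM₀ = 93080 − 160670 = −67590 t C.
At t = 2750 yr, e^(−t/τ) = e^(−1.370) = 0.2540, so ΔM = −17170 t C and M = 160670 − 17170 = 143500 t C.

144000 t C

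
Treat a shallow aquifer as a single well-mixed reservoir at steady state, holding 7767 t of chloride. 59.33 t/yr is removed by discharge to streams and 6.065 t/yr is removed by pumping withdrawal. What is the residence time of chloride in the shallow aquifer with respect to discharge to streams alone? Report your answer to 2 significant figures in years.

130 yr

Residence time with respect to a single sink: τ = M / F_sink.
τ = 7767 / 59.33 = 130.9 yr.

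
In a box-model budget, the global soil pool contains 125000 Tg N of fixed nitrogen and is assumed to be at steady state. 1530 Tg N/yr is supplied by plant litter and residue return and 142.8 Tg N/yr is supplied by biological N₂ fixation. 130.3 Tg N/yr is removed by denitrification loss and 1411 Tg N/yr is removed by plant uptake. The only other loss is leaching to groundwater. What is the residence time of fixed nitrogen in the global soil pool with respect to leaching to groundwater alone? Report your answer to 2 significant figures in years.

At steady state ΣF_in = ΣF_out.
ΣF_in = 1530 + 142.8 = 1672.8 Tg N/yr.
Leaching to groundwater flux = ΣF_in − (130.3 + 1411) = 1672.8 − 1541 = 131.5 Tg N/yr.
τ = M / F = 125000 / 131.5 = 950.6 yr.

950 yr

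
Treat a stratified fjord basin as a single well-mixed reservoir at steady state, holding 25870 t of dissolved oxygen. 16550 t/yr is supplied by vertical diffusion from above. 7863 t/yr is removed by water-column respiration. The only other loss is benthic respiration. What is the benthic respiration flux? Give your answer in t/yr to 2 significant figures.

8700 t/yr

At steady state ΣF_in = ΣF_out.
ΣF_in = 16550 t/yr.
Benthic respiration flux = ΣF_in − (7863) = 16550 − 7863 = 8687 t/yr.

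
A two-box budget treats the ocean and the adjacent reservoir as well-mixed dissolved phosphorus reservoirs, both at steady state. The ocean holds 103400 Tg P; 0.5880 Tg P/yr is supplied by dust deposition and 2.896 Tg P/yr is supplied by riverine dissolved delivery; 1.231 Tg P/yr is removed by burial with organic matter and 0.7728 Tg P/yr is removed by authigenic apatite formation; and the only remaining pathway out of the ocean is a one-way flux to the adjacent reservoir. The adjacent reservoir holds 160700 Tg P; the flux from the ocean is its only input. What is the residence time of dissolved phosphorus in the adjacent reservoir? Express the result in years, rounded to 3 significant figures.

Balance the ocean: ΣF_in = 0.5880 + 2.896 = 3.4840 Tg P/yr.
Flux to the adjacent reservoir = ΣF_in − (1.231 + 0.7728) = 1.4802 Tg P/yr.
At steady state the output of the adjacent reservoir equals its input, 1.4802 Tg P/yr.
τ = M / F = 160700 / 1.4802 = 108600 yr.

109000 yr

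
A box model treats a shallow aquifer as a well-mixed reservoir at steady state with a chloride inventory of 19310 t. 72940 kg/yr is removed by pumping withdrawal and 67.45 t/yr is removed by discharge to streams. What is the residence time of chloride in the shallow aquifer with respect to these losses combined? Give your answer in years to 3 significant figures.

Convert the pumping withdrawal flux: 72940 kg/yr = 72.94 t/yr.
Total removal = 72.94 + 67.45 = 140.39 t/yr.
τ = M / ΣF_out = 19310 / 140.39 = 137.5 yr.

138 yr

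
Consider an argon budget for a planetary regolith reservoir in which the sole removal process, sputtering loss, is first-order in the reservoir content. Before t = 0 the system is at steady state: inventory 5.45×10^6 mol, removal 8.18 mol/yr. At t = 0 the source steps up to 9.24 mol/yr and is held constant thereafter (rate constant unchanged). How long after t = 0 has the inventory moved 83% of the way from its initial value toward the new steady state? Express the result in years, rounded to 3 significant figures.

1.18×10^6 yr

τ = M₀/F₀ = 5.45×10^6/8.18 = 666300 yr.
The remaining gap fraction is e^(−t/τ); 83% covered ⇒ e^(−t/τ) = 0.170.
t = −τ ln(0.170) = 666300 × 1.772 = 1.181×10^6 yr.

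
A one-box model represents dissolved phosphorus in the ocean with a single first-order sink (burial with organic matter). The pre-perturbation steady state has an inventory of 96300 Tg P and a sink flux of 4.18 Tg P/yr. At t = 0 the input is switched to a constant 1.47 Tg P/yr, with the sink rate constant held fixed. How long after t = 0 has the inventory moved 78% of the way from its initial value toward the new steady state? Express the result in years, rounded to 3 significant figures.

34900 yr

τ = M₀/F₀ = 96300/4.18 = 23040 yr.
The remaining gap fraction is e^(−t/τ); 78% covered ⇒ e^(−t/τ) = 0.220.
t = −τ ln(0.220) = 23040 × 1.514 = 34880 yr.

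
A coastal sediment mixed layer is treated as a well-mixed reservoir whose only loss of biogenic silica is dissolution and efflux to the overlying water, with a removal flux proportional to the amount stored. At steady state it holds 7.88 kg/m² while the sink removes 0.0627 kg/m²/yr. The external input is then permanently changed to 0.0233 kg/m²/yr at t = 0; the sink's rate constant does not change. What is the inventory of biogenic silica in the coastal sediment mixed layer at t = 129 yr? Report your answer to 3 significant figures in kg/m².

Residence time τ = M₀/F₀ = 125.7 yr. The eventual steady state is M_∞ = M₀·(F₁/F₀) = 7.88 × 0.0233/0.0627 = 2.9283 kg/m².
The anomaly ΔM(t) = M(t) − M_∞ decays as ΔM₀·e^(−t/τ) with ΔM₀ = 7.88 − 2.9283 = 4.952 kg/m².
At t = 129 yr, e^(−t/τ) = e^(−1.026) = 0.3583, so ΔM = 1.774 kg/m² and M = 2.9283 + 1.774 = 4.7024 kg/m².

4.70 kg/m²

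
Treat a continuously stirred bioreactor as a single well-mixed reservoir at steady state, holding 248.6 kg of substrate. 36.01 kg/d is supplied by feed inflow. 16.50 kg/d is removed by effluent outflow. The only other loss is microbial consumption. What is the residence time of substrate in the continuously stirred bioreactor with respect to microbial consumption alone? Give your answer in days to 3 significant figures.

At steady state ΣF_in = ΣF_out.
ΣF_in = 36.010 kg/d.
Microbial consumption flux = ΣF_in − (16.50) = 36.010 − 16.50 = 19.51 kg/d.
τ = M / F = 248.6 / 19.51 = 12.74 d.

12.7 d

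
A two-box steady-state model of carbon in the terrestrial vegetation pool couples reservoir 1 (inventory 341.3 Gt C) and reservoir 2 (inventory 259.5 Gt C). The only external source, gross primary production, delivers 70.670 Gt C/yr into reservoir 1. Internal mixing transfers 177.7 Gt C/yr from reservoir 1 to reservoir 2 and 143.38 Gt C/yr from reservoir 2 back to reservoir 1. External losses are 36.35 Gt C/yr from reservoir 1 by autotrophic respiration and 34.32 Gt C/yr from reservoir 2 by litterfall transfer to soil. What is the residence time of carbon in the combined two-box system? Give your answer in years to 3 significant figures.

Treat the two boxes together as one reservoir: the mixing fluxes between them are internal recycling, so τ = ΣM / Σ(external losses).
M_total = 341.3 + 259.5 = 600.80 Gt C.
ΣF_external_out = 36.35 + 34.32 = 70.670 Gt C/yr.
τ = M_total / ΣF_ext = 600.80 / 70.670 = 8.501 yr.

8.50 yr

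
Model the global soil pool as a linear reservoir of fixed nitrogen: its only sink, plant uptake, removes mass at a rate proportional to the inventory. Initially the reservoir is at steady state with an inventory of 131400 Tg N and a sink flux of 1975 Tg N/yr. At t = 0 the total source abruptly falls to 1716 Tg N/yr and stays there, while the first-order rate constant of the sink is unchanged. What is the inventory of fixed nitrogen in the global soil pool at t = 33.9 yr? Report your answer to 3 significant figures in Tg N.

125000 Tg N

Residence time τ = M₀/F₀ = 66.53 yr. The eventual steady state is M_∞ = M₀·(F₁/F₀) = 131400 × 1716/1975 = 114170 Tg N.
The anomaly ΔM(t) = M(t) − M_∞ decays as ΔM₀·e^(−t/τ) with ΔM₀ = 131400 − 114170 = 17230 Tg N.
At t = 33.9 yr, e^(−t/τ) = e^(−0.5095) = 0.6008, so ΔM = 10350 Tg N and M = 114170 + 10350 = 124520 Tg N.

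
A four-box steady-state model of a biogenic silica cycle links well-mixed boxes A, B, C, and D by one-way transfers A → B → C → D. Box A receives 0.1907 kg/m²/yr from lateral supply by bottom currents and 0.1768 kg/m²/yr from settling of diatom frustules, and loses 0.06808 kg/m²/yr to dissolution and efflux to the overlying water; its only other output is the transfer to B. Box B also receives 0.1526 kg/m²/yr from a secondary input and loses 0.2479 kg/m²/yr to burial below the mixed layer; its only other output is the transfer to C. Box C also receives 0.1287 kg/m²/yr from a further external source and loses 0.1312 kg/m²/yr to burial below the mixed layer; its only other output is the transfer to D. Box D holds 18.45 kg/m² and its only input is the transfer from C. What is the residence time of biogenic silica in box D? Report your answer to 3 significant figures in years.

91.5 yr

Box A: F(A→B) = (0.1907 + 0.1768) − 0.06808 = 0.29942 kg/m²/yr.
Box B: F(B→C) = (0.29942 + 0.1526) − 0.2479 = 0.20412 kg/m²/yr.
Box C: F(C→D) = (0.20412 + 0.1287) − 0.1312 = 0.20162 kg/m²/yr.
Box D throughput = its input = 0.20162 kg/m²/yr; τ = 18.45 / 0.20162 = 91.51 yr.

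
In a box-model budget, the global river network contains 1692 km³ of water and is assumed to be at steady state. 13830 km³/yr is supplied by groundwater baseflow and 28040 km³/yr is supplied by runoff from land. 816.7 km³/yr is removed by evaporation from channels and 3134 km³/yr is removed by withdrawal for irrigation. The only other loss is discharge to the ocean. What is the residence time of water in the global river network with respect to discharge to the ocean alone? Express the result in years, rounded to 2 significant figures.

0.045 yr

At steady state ΣF_in = ΣF_out.
ΣF_in = 13830 + 28040 = 41870 km³/yr.
Discharge to the ocean flux = ΣF_in − (816.7 + 3134) = 41870 − 3951 = 37920 km³/yr.
τ = M / F = 1692 / 37920 = 0.04462 yr.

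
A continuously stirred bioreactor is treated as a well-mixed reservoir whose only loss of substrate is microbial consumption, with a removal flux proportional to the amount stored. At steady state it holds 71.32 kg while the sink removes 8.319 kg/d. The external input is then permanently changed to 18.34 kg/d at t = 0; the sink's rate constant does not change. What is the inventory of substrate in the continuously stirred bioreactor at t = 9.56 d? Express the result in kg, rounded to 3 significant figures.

129 kg

The sink rate constant is k = F₀/M₀ = 8.319/71.32 = 0.1166 d⁻¹.
Solving dM/dt = F₁ − kM with M(0) = M₀ gives M(t) = F₁/k + (M₀ − F₁/k)·e^(−kt).
F₁/k = 18.34/0.1166 = 157.23 kg; kt = 0.1166 × 9.56 = 1.115, e^(−kt) = 0.3279.
M(9.56) = 157.23 + (71.32 − 157.23) × 0.3279 = 157.23 − 28.17 = 129.06 kg.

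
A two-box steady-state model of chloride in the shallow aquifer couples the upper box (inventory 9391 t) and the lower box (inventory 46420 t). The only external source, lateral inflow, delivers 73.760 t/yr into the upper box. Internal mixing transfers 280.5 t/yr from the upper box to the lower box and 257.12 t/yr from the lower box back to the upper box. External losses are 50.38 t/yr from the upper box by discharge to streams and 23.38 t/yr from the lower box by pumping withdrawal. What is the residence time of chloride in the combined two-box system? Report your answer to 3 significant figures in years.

757 yr

Treat the two boxes together as one reservoir: the mixing fluxes between them are internal recycling, so τ = ΣM / Σ(external losses).
M_total = 9391 + 46420 = 55811 t.
ΣF_external_out = 50.38 + 23.38 = 73.760 t/yr.
τ = M_total / ΣF_ext = 55811 / 73.760 = 756.7 yr.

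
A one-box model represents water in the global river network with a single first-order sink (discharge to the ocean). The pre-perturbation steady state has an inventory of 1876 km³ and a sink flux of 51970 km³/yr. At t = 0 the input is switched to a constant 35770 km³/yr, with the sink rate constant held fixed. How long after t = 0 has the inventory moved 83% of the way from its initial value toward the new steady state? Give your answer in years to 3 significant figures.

τ = M₀/F₀ = 1876/51970 = 0.03610 yr.
The remaining gap fraction is e^(−t/τ); 83% covered ⇒ e^(−t/τ) = 0.170.
t = −τ ln(0.170) = 0.03610 × 1.772 = 0.06396 yr.

0.0640 yr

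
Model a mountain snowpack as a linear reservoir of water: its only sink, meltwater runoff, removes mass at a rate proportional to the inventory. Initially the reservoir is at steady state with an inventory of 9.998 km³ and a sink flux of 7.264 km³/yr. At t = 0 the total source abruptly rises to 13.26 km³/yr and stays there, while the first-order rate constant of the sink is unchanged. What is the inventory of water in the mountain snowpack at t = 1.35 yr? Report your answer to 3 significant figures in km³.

τ = M₀/F₀ = 9.998/7.264 = 1.376 yr; rate constant k = 1/τ.
New steady state M_∞ = F₁/k = F₁·τ = 13.26 × 1.376 = 18.251 km³.
M(t) = M_∞ + (M₀ − M_∞)·e^(−t/τ); t/τ = 1.35/1.376 = 0.9808, so e^(−t/τ) = 0.3750.
M(t) = 18.251 − 8.253 × 0.3750 = 15.156 km³.

15.2 km³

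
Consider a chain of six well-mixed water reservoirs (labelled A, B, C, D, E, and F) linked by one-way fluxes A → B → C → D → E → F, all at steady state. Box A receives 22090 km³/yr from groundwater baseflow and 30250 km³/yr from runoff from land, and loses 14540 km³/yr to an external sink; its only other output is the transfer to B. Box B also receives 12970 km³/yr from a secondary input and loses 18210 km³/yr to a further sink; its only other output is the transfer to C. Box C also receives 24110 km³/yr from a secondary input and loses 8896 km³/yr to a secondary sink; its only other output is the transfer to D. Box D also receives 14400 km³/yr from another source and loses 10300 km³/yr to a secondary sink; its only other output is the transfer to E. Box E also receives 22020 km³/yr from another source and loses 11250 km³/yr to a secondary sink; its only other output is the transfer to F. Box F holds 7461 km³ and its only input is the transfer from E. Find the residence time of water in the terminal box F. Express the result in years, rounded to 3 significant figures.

Box A: F(A→B) = (22090 + 30250) − 14540 = 37800 km³/yr.
Box B: F(B→C) = (37800 + 12970) − 18210 = 32560 km³/yr.
Box C: F(C→D) = (32560 + 24110) − 8896 = 47774 km³/yr.
Box D: F(D→E) = (47774 + 14400) − 10300 = 51874 km³/yr.
Box E: F(E→F) = (51874 + 22020) − 11250 = 62644 km³/yr.
Box F throughput = its input = 62644 km³/yr; τ = 7461 / 62644 = 0.1191 yr.

0.119 yr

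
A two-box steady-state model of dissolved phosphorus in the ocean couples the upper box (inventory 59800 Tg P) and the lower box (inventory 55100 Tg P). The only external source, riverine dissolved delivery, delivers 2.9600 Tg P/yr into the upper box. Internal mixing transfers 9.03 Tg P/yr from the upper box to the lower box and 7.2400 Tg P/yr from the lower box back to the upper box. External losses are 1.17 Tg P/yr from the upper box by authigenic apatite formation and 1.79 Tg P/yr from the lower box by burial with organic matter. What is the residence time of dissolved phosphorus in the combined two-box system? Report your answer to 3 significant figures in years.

38800 yr

Residence time in the combined system uses the total inventory and the total *external* removal — internal exchanges between the two boxes cancel.
M_total = 59800 + 55100 = 114900 Tg P.
ΣF_external_out = 1.17 + 1.79 = 2.9600 Tg P/yr.
τ = M_total / ΣF_ext = 114900 / 2.9600 = 38820 yr.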